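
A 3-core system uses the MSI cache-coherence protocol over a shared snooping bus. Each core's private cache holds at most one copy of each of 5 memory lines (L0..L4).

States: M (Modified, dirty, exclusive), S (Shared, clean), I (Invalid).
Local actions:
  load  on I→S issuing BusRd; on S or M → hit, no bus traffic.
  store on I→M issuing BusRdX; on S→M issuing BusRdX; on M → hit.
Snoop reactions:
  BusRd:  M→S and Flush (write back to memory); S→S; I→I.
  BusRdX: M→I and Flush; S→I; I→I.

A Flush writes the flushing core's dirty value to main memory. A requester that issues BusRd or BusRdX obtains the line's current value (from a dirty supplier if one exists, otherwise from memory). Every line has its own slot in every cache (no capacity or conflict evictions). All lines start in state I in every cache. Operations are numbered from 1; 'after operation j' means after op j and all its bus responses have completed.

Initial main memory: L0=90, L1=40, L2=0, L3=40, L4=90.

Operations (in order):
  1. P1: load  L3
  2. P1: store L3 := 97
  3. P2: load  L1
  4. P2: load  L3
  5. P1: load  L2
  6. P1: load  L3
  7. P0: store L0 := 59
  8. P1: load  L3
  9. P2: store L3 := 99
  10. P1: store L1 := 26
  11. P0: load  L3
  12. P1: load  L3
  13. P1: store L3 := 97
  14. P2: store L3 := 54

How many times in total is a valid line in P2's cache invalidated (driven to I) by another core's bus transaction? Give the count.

1. P1: load  L3  bus=[BusRd]  L3: P0=I P1=S P2=I  mem[L3]=40
2. P1: store L3 := 97  bus=[BusRdX]  L3: P0=I P1=M P2=I  mem[L3]=40
3. P2: load  L1  bus=[BusRd]  L1: P0=I P1=I P2=S  mem[L1]=40
4. P2: load  L3  bus=[BusRd,Flush]  L3: P0=I P1=S P2=S  mem[L3]=97
5. P1: load  L2  bus=[BusRd]  L2: P0=I P1=S P2=I  mem[L2]=0
6. P1: load  L3  bus=[-]  L3: P0=I P1=S P2=S  mem[L3]=97
7. P0: store L0 := 59  bus=[BusRdX]  L0: P0=M P1=I P2=I  mem[L0]=90
8. P1: load  L3  bus=[-]  L3: P0=I P1=S P2=S  mem[L3]=97
9. P2: store L3 := 99  bus=[BusRdX]  L3: P0=I P1=I P2=M  mem[L3]=97
10. P1: store L1 := 26  bus=[BusRdX]  L1: P0=I P1=M P2=I  mem[L1]=40
11. P0: load  L3  bus=[BusRd,Flush]  L3: P0=S P1=I P2=S  mem[L3]=99
12. P1: load  L3  bus=[BusRd]  L3: P0=S P1=S P2=S  mem[L3]=99
13. P1: store L3 := 97  bus=[BusRdX]  L3: P0=I P1=M P2=I  mem[L3]=99
14. P2: store L3 := 54  bus=[BusRdX,Flush]  L3: P0=I P1=I P2=M  mem[L3]=97

invalidations = 2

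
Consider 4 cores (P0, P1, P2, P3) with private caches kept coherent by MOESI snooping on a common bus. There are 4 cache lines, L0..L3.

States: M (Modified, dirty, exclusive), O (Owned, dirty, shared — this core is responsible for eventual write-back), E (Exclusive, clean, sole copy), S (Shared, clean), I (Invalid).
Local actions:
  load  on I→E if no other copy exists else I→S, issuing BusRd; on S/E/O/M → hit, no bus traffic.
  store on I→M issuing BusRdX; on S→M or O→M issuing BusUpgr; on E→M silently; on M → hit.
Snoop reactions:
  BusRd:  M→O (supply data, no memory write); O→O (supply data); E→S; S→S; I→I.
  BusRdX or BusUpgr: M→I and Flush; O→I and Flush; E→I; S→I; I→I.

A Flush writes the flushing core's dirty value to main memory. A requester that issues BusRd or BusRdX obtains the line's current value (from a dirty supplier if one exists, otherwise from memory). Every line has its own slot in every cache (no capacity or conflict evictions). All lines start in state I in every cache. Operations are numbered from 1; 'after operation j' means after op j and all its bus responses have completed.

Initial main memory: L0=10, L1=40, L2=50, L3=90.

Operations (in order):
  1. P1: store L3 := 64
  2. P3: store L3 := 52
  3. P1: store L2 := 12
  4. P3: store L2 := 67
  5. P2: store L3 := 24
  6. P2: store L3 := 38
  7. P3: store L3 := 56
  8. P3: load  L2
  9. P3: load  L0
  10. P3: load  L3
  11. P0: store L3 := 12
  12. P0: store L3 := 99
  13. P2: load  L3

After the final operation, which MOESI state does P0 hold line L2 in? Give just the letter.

1. P1: store L3 := 64  bus=[BusRdX]  L3: P0=I P1=M P2=I P3=I  mem[L3]=90
2. P3: store L3 := 52  bus=[BusRdX,Flush]  L3: P0=I P1=I P2=I P3=M  mem[L3]=64
3. P1: store L2 := 12  bus=[BusRdX]  L2: P0=I P1=M P2=I P3=I  mem[L2]=50
4. P3: store L2 := 67  bus=[BusRdX,Flush]  L2: P0=I P1=I P2=I P3=M  mem[L2]=12
5. P2: store L3 := 24  bus=[BusRdX,Flush]  L3: P0=I P1=I P2=M P3=I  mem[L3]=52
6. P2: store L3 := 38  bus=[-]  L3: P0=I P1=I P2=M P3=I  mem[L3]=52
7. P3: store L3 := 56  bus=[BusRdX,Flush]  L3: P0=I P1=I P2=I P3=M  mem[L3]=38
8. P3: load  L2  bus=[-]  L2: P0=I P1=I P2=I P3=M  mem[L2]=12
9. P3: load  L0  bus=[BusRd]  L0: P0=I P1=I P2=I P3=E  mem[L0]=10
10. P3: load  L3  bus=[-]  L3: P0=I P1=I P2=I P3=M  mem[L3]=38
11. P0: store L3 := 12  bus=[BusRdX,Flush]  L3: P0=M P1=I P2=I P3=I  mem[L3]=56
12. P0: store L3 := 99  bus=[-]  L3: P0=M P1=I P2=I P3=I  mem[L3]=56
13. P2: load  L3  bus=[BusRd]  L3: P0=O P1=I P2=S P3=I  mem[L3]=56

state = I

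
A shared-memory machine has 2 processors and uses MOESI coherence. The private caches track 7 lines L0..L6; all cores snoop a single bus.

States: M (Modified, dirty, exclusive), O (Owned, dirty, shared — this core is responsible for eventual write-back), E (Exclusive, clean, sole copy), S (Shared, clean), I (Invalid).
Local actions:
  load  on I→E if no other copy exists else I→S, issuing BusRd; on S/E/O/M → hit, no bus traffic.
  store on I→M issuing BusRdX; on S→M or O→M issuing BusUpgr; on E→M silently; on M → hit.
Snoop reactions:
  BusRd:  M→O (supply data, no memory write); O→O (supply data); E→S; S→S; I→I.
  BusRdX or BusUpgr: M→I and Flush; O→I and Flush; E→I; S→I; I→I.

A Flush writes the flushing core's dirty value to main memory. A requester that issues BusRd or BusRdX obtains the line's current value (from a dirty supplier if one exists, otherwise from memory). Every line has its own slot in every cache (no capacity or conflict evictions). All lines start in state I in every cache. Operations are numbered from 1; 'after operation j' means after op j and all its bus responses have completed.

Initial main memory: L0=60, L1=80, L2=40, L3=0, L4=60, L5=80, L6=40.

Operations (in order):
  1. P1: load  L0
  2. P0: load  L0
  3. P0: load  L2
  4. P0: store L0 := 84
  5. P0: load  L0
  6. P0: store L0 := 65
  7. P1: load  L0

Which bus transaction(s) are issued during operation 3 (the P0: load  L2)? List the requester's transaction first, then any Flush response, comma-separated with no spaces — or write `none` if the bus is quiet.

  op1 P1: load  L0 → I/E on L0; bus BusRd; mem=60
  op2 P0: load  L0 → S/S on L0; bus BusRd; mem=60
  op3 P0: load  L2 → E/I on L2; bus BusRd; mem=40
  op4 P0: store L0 := 84 → M/I on L0; bus BusUpgr; mem=60
  op5 P0: load  L0 → M/I on L0; bus (none); mem=60
  op6 P0: store L0 := 65 → M/I on L0; bus (none); mem=60
  op7 P1: load  L0 → O/S on L0; bus BusRd; mem=60

bus = BusRd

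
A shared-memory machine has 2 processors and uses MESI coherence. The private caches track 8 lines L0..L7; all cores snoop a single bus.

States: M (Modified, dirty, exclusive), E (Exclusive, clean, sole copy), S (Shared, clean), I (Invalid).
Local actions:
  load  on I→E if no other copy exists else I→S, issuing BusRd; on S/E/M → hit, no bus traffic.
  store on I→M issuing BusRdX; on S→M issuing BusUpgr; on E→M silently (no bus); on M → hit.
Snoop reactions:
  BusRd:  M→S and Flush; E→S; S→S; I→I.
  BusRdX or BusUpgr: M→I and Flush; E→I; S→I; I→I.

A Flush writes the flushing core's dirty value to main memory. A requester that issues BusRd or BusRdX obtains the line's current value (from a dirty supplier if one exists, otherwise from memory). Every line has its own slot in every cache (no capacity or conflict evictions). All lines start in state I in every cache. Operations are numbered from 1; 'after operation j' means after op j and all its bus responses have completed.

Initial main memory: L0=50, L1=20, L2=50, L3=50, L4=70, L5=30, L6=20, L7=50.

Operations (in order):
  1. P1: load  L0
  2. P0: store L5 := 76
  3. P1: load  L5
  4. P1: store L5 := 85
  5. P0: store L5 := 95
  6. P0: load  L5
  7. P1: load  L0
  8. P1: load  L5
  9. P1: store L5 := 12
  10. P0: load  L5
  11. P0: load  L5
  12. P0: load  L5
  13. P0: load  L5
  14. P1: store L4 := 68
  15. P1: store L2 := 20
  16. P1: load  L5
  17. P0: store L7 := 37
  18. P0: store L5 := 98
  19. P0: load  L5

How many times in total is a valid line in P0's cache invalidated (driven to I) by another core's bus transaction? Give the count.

invalidations = 2

[1] P1: load  L0 | P0:I, P1:E(50) | bus: BusRd
[2] P0: store L5 := 76 | P0:M(76), P1:I | bus: BusRdX
[3] P1: load  L5 | P0:S(76), P1:S(76) | bus: BusRd,Flush
[4] P1: store L5 := 85 | P0:I, P1:M(85) | bus: BusUpgr
[5] P0: store L5 := 95 | P0:M(95), P1:I | bus: BusRdX,Flush
[6] P0: load  L5 | P0:M(95), P1:I | bus: none
[7] P1: load  L0 | P0:I, P1:E(50) | bus: none
[8] P1: load  L5 | P0:S(95), P1:S(95) | bus: BusRd,Flush
[9] P1: store L5 := 12 | P0:I, P1:M(12) | bus: BusUpgr
[10] P0: load  L5 | P0:S(12), P1:S(12) | bus: BusRd,Flush
[11] P0: load  L5 | P0:S(12), P1:S(12) | bus: none
[12] P0: load  L5 | P0:S(12), P1:S(12) | bus: none
[13] P0: load  L5 | P0:S(12), P1:S(12) | bus: none
[14] P1: store L4 := 68 | P0:I, P1:M(68) | bus: BusRdX
[15] P1: store L2 := 20 | P0:I, P1:M(20) | bus: BusRdX
[16] P1: load  L5 | P0:S(12), P1:S(12) | bus: none
[17] P0: store L7 := 37 | P0:M(37), P1:I | bus: BusRdX
[18] P0: store L5 := 98 | P0:M(98), P1:I | bus: BusUpgr
[19] P0: load  L5 | P0:M(98), P1:I | bus: none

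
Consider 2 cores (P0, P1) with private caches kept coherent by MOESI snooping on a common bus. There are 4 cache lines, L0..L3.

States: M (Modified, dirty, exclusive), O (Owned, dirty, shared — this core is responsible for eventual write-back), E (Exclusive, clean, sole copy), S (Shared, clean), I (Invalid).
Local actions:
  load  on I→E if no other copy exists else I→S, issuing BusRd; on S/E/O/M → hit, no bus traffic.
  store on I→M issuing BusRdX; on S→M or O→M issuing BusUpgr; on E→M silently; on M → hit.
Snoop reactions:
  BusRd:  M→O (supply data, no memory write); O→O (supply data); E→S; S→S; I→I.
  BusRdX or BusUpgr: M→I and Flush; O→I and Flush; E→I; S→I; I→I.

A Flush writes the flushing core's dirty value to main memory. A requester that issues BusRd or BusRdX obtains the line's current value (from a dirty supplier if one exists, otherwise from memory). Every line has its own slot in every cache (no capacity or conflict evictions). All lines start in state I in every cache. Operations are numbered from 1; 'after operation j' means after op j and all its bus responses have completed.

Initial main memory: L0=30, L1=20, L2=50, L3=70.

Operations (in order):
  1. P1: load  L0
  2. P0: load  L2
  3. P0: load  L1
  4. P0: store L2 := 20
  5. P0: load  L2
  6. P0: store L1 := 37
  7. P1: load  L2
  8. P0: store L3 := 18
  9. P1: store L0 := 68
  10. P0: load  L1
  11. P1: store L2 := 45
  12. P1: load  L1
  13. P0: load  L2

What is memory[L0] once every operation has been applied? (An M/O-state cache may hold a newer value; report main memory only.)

memory[L0] = 30

step 1: P1: load  L0  ⟶  IE  (L0)  txn=BusRd  M[L0]=30
step 2: P0: load  L2  ⟶  EI  (L2)  txn=BusRd  M[L2]=50
step 3: P0: load  L1  ⟶  EI  (L1)  txn=BusRd  M[L1]=20
step 4: P0: store L2 := 20  ⟶  MI  (L2)  txn=∅  M[L2]=50
step 5: P0: load  L2  ⟶  MI  (L2)  txn=∅  M[L2]=50
step 6: P0: store L1 := 37  ⟶  MI  (L1)  txn=∅  M[L1]=20
step 7: P1: load  L2  ⟶  OS  (L2)  txn=BusRd  M[L2]=50
step 8: P0: store L3 := 18  ⟶  MI  (L3)  txn=BusRdX  M[L3]=70
step 9: P1: store L0 := 68  ⟶  IM  (L0)  txn=∅  M[L0]=30
step 10: P0: load  L1  ⟶  MI  (L1)  txn=∅  M[L1]=20
step 11: P1: store L2 := 45  ⟶  IM  (L2)  txn=BusUpgr+Flush  M[L2]=20
step 12: P1: load  L1  ⟶  OS  (L1)  txn=BusRd  M[L1]=20
step 13: P0: load  L2  ⟶  SO  (L2)  txn=BusRd  M[L2]=20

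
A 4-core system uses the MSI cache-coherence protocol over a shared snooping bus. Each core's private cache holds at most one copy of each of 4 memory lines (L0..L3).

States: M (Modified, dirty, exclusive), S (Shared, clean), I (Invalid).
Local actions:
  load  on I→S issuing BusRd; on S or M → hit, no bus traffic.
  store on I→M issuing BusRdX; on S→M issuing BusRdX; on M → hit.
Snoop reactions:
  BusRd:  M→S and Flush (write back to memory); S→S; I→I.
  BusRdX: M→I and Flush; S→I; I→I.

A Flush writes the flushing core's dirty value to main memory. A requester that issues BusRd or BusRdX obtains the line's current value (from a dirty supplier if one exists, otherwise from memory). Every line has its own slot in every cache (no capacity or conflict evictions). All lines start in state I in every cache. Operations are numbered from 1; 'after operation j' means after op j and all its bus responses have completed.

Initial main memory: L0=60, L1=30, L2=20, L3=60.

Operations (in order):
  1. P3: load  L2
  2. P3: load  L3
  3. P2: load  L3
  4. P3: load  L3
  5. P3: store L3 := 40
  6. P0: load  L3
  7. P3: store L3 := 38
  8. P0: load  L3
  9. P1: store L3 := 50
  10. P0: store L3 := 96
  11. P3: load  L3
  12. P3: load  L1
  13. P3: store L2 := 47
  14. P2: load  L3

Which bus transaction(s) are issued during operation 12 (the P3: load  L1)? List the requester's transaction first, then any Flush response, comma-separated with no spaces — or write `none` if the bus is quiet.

bus = BusRd

1. P3: load  L2  bus=[BusRd]  L2: P0=I P1=I P2=I P3=S  mem[L2]=20
2. P3: load  L3  bus=[BusRd]  L3: P0=I P1=I P2=I P3=S  mem[L3]=60
3. P2: load  L3  bus=[BusRd]  L3: P0=I P1=I P2=S P3=S  mem[L3]=60
4. P3: load  L3  bus=[-]  L3: P0=I P1=I P2=S P3=S  mem[L3]=60
5. P3: store L3 := 40  bus=[BusRdX]  L3: P0=I P1=I P2=I P3=M  mem[L3]=60
6. P0: load  L3  bus=[BusRd,Flush]  L3: P0=S P1=I P2=I P3=S  mem[L3]=40
7. P3: store L3 := 38  bus=[BusRdX]  L3: P0=I P1=I P2=I P3=M  mem[L3]=40
8. P0: load  L3  bus=[BusRd,Flush]  L3: P0=S P1=I P2=I P3=S  mem[L3]=38
9. P1: store L3 := 50  bus=[BusRdX]  L3: P0=I P1=M P2=I P3=I  mem[L3]=38
10. P0: store L3 := 96  bus=[BusRdX,Flush]  L3: P0=M P1=I P2=I P3=I  mem[L3]=50
11. P3: load  L3  bus=[BusRd,Flush]  L3: P0=S P1=I P2=I P3=S  mem[L3]=96
12. P3: load  L1  bus=[BusRd]  L1: P0=I P1=I P2=I P3=S  mem[L1]=30
13. P3: store L2 := 47  bus=[BusRdX]  L2: P0=I P1=I P2=I P3=M  mem[L2]=20
14. P2: load  L3  bus=[BusRd]  L3: P0=S P1=I P2=S P3=S  mem[L3]=96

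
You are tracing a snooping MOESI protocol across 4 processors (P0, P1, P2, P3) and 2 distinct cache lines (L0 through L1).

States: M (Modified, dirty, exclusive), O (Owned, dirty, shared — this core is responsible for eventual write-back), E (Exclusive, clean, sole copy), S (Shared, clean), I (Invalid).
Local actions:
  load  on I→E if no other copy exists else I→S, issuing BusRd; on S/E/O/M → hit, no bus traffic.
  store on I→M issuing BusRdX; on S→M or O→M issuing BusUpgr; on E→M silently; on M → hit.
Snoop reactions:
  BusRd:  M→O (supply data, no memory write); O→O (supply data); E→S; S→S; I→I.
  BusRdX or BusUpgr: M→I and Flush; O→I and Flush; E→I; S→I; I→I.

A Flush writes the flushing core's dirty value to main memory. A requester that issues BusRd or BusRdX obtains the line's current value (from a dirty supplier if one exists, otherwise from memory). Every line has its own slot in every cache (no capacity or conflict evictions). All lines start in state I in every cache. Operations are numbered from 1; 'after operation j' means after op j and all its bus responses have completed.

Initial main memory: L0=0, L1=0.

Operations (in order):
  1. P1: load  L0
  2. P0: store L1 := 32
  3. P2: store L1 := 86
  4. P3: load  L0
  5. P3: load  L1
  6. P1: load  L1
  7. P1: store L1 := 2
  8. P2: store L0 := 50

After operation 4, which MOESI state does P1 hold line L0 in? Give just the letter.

state = S

1. P1: load  L0  bus=[BusRd]  L0: P0=I P1=E P2=I P3=I  mem[L0]=0
2. P0: store L1 := 32  bus=[BusRdX]  L1: P0=M P1=I P2=I P3=I  mem[L1]=0
3. P2: store L1 := 86  bus=[BusRdX,Flush]  L1: P0=I P1=I P2=M P3=I  mem[L1]=32
4. P3: load  L0  bus=[BusRd]  L0: P0=I P1=S P2=I P3=S  mem[L0]=0
5. P3: load  L1  bus=[BusRd]  L1: P0=I P1=I P2=O P3=S  mem[L1]=32
6. P1: load  L1  bus=[BusRd]  L1: P0=I P1=S P2=O P3=S  mem[L1]=32
7. P1: store L1 := 2  bus=[BusUpgr,Flush]  L1: P0=I P1=M P2=I P3=I  mem[L1]=86
8. P2: store L0 := 50  bus=[BusRdX]  L0: P0=I P1=I P2=M P3=I  mem[L0]=0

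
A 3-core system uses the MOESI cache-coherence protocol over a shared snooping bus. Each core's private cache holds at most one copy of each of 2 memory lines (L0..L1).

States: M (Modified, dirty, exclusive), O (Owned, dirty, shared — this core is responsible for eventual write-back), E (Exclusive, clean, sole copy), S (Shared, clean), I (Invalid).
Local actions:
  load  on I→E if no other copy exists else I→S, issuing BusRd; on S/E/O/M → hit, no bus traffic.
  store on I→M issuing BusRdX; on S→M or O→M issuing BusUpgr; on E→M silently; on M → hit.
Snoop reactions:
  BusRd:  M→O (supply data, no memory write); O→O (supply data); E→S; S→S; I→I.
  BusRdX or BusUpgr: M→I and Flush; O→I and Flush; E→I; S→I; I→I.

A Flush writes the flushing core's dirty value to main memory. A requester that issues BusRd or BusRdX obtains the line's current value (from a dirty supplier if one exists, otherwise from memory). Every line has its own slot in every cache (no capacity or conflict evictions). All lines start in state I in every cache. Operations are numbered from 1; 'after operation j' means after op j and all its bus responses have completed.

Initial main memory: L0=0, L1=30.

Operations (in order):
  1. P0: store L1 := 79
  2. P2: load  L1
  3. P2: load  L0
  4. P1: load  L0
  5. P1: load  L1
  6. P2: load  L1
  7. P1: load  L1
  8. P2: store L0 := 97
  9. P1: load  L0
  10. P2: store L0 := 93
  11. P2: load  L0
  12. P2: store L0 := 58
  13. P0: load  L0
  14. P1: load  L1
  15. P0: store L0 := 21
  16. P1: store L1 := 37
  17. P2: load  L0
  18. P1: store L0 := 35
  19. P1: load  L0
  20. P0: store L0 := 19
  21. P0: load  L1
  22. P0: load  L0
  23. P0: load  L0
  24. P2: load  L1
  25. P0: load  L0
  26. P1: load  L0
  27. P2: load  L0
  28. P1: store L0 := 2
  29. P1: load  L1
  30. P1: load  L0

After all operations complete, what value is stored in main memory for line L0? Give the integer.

  op1 P0: store L1 := 79 → M/I/I on L1; bus BusRdX; mem=30
  op2 P2: load  L1 → O/I/S on L1; bus BusRd; mem=30
  op3 P2: load  L0 → I/I/E on L0; bus BusRd; mem=0
  op4 P1: load  L0 → I/S/S on L0; bus BusRd; mem=0
  op5 P1: load  L1 → O/S/S on L1; bus BusRd; mem=30
  op6 P2: load  L1 → O/S/S on L1; bus (none); mem=30
  op7 P1: load  L1 → O/S/S on L1; bus (none); mem=30
  op8 P2: store L0 := 97 → I/I/M on L0; bus BusUpgr; mem=0
  op9 P1: load  L0 → I/S/O on L0; bus BusRd; mem=0
  op10 P2: store L0 := 93 → I/I/M on L0; bus BusUpgr; mem=0
  op11 P2: load  L0 → I/I/M on L0; bus (none); mem=0
  op12 P2: store L0 := 58 → I/I/M on L0; bus (none); mem=0
  op13 P0: load  L0 → S/I/O on L0; bus BusRd; mem=0
  op14 P1: load  L1 → O/S/S on L1; bus (none); mem=30
  op15 P0: store L0 := 21 → M/I/I on L0; bus BusUpgr Flush; mem=58
  op16 P1: store L1 := 37 → I/M/I on L1; bus BusUpgr Flush; mem=79
  op17 P2: load  L0 → O/I/S on L0; bus BusRd; mem=58
  op18 P1: store L0 := 35 → I/M/I on L0; bus BusRdX Flush; mem=21
  op19 P1: load  L0 → I/M/I on L0; bus (none); mem=21
  op20 P0: store L0 := 19 → M/I/I on L0; bus BusRdX Flush; mem=35
  op21 P0: load  L1 → S/O/I on L1; bus BusRd; mem=79
  op22 P0: load  L0 → M/I/I on L0; bus (none); mem=35
  op23 P0: load  L0 → M/I/I on L0; bus (none); mem=35
  op24 P2: load  L1 → S/O/S on L1; bus BusRd; mem=79
  op25 P0: load  L0 → M/I/I on L0; bus (none); mem=35
  op26 P1: load  L0 → O/S/I on L0; bus BusRd; mem=35
  op27 P2: load  L0 → O/S/S on L0; bus BusRd; mem=35
  op28 P1: store L0 := 2 → I/M/I on L0; bus BusUpgr Flush; mem=19
  op29 P1: load  L1 → S/O/S on L1; bus (none); mem=79
  op30 P1: load  L0 → I/M/I on L0; bus (none); mem=19

memory[L0] = 19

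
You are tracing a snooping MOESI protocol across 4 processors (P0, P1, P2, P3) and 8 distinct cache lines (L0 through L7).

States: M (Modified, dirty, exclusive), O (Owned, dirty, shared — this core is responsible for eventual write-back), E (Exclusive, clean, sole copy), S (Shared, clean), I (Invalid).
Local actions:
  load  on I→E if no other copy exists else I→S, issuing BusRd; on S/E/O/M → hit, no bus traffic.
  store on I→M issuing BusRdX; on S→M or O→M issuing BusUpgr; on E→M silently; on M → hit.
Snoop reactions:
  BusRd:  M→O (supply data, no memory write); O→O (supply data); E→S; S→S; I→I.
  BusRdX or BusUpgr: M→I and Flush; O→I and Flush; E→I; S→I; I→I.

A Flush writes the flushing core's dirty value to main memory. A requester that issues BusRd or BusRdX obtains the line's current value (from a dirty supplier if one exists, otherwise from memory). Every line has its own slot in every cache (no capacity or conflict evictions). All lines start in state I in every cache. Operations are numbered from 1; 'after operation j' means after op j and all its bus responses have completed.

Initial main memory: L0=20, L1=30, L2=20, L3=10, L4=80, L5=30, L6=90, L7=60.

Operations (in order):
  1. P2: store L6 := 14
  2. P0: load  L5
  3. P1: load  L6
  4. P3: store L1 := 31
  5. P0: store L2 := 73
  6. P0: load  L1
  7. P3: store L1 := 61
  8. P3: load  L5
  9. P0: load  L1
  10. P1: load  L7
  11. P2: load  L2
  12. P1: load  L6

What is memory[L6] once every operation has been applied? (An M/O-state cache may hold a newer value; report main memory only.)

1. P2: store L6 := 14  bus=[BusRdX]  L6: P0=I P1=I P2=M P3=I  mem[L6]=90
2. P0: load  L5  bus=[BusRd]  L5: P0=E P1=I P2=I P3=I  mem[L5]=30
3. P1: load  L6  bus=[BusRd]  L6: P0=I P1=S P2=O P3=I  mem[L6]=90
4. P3: store L1 := 31  bus=[BusRdX]  L1: P0=I P1=I P2=I P3=M  mem[L1]=30
5. P0: store L2 := 73  bus=[BusRdX]  L2: P0=M P1=I P2=I P3=I  mem[L2]=20
6. P0: load  L1  bus=[BusRd]  L1: P0=S P1=I P2=I P3=O  mem[L1]=30
7. P3: store L1 := 61  bus=[BusUpgr]  L1: P0=I P1=I P2=I P3=M  mem[L1]=30
8. P3: load  L5  bus=[BusRd]  L5: P0=S P1=I P2=I P3=S  mem[L5]=30
9. P0: load  L1  bus=[BusRd]  L1: P0=S P1=I P2=I P3=O  mem[L1]=30
10. P1: load  L7  bus=[BusRd]  L7: P0=I P1=E P2=I P3=I  mem[L7]=60
11. P2: load  L2  bus=[BusRd]  L2: P0=O P1=I P2=S P3=I  mem[L2]=20
12. P1: load  L6  bus=[-]  L6: P0=I P1=S P2=O P3=I  mem[L6]=90

memory[L6] = 90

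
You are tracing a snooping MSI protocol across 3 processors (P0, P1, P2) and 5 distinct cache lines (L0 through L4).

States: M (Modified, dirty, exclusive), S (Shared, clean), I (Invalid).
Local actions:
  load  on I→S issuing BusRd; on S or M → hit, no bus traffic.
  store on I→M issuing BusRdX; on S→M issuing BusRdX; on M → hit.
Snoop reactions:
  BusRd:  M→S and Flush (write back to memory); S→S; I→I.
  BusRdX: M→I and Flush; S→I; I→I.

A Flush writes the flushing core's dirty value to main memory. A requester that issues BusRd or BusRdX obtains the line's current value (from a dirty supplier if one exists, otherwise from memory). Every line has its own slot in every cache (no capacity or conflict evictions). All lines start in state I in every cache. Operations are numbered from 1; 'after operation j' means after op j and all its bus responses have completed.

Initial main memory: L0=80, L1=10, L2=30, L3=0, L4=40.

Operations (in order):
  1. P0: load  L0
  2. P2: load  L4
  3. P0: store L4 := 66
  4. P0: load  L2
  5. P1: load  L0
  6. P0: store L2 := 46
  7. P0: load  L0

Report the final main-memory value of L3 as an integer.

[1] P0: load  L0 | P0:S(80), P1:I, P2:I | bus: BusRd
[2] P2: load  L4 | P0:I, P1:I, P2:S(40) | bus: BusRd
[3] P0: store L4 := 66 | P0:M(66), P1:I, P2:I | bus: BusRdX
[4] P0: load  L2 | P0:S(30), P1:I, P2:I | bus: BusRd
[5] P1: load  L0 | P0:S(80), P1:S(80), P2:I | bus: BusRd
[6] P0: store L2 := 46 | P0:M(46), P1:I, P2:I | bus: BusRdX
[7] P0: load  L0 | P0:S(80), P1:S(80), P2:I | bus: none

memory[L3] = 0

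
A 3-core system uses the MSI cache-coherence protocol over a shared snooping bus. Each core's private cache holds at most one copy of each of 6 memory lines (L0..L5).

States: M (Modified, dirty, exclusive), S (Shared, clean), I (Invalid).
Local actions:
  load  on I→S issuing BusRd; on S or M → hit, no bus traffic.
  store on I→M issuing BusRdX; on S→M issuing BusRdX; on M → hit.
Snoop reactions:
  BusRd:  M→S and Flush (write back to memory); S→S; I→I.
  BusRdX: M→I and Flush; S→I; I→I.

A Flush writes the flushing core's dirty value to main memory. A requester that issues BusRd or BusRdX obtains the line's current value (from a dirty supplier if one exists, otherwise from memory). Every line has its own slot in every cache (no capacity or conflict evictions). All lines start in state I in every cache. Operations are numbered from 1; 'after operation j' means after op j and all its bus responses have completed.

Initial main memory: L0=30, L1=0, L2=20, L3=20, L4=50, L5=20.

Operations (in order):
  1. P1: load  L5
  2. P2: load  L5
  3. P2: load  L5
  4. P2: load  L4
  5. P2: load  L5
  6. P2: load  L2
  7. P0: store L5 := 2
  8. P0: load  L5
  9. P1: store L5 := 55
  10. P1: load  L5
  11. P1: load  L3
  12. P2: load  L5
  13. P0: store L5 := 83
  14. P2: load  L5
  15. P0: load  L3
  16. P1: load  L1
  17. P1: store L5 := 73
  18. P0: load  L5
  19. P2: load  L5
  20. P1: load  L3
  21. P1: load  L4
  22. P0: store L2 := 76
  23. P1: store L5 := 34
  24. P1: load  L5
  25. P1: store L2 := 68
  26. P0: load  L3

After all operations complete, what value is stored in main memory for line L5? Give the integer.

1. P1: load  L5  bus=[BusRd]  L5: P0=I P1=S P2=I  mem[L5]=20
2. P2: load  L5  bus=[BusRd]  L5: P0=I P1=S P2=S  mem[L5]=20
3. P2: load  L5  bus=[-]  L5: P0=I P1=S P2=S  mem[L5]=20
4. P2: load  L4  bus=[BusRd]  L4: P0=I P1=I P2=S  mem[L4]=50
5. P2: load  L5  bus=[-]  L5: P0=I P1=S P2=S  mem[L5]=20
6. P2: load  L2  bus=[BusRd]  L2: P0=I P1=I P2=S  mem[L2]=20
7. P0: store L5 := 2  bus=[BusRdX]  L5: P0=M P1=I P2=I  mem[L5]=20
8. P0: load  L5  bus=[-]  L5: P0=M P1=I P2=I  mem[L5]=20
9. P1: store L5 := 55  bus=[BusRdX,Flush]  L5: P0=I P1=M P2=I  mem[L5]=2
10. P1: load  L5  bus=[-]  L5: P0=I P1=M P2=I  mem[L5]=2
11. P1: load  L3  bus=[BusRd]  L3: P0=I P1=S P2=I  mem[L3]=20
12. P2: load  L5  bus=[BusRd,Flush]  L5: P0=I P1=S P2=S  mem[L5]=55
13. P0: store L5 := 83  bus=[BusRdX]  L5: P0=M P1=I P2=I  mem[L5]=55
14. P2: load  L5  bus=[BusRd,Flush]  L5: P0=S P1=I P2=S  mem[L5]=83
15. P0: load  L3  bus=[BusRd]  L3: P0=S P1=S P2=I  mem[L3]=20
16. P1: load  L1  bus=[BusRd]  L1: P0=I P1=S P2=I  mem[L1]=0
17. P1: store L5 := 73  bus=[BusRdX]  L5: P0=I P1=M P2=I  mem[L5]=83
18. P0: load  L5  bus=[BusRd,Flush]  L5: P0=S P1=S P2=I  mem[L5]=73
19. P2: load  L5  bus=[BusRd]  L5: P0=S P1=S P2=S  mem[L5]=73
20. P1: load  L3  bus=[-]  L3: P0=S P1=S P2=I  mem[L3]=20
21. P1: load  L4  bus=[BusRd]  L4: P0=I P1=S P2=S  mem[L4]=50
22. P0: store L2 := 76  bus=[BusRdX]  L2: P0=M P1=I P2=I  mem[L2]=20
23. P1: store L5 := 34  bus=[BusRdX]  L5: P0=I P1=M P2=I  mem[L5]=73
24. P1: load  L5  bus=[-]  L5: P0=I P1=M P2=I  mem[L5]=73
25. P1: store L2 := 68  bus=[BusRdX,Flush]  L2: P0=I P1=M P2=I  mem[L2]=76
26. P0: load  L3  bus=[-]  L3: P0=S P1=S P2=I  mem[L3]=20

memory[L5] = 73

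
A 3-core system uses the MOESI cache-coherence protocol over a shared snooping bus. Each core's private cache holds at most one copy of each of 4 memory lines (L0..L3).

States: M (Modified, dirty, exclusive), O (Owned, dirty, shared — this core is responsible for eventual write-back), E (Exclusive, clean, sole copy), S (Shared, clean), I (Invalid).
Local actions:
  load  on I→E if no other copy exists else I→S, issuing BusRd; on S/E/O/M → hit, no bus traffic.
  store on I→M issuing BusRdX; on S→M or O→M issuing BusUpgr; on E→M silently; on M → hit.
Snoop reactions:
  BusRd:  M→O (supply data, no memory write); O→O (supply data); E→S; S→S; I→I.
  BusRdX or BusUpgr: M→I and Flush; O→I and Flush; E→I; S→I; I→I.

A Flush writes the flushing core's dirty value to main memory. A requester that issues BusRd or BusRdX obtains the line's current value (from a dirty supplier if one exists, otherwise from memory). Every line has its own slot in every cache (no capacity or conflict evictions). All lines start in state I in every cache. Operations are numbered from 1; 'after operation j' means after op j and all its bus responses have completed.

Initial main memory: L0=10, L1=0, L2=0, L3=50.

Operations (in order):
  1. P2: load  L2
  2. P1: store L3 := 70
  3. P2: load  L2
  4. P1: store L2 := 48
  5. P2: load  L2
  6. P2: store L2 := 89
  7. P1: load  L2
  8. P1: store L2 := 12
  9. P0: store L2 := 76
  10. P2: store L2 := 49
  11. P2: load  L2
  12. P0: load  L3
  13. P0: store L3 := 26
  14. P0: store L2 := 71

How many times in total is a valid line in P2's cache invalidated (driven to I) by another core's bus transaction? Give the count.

invalidations = 3

step 1: P2: load  L2  ⟶  IIE  (L2)  txn=BusRd  M[L2]=0
step 2: P1: store L3 := 70  ⟶  IMI  (L3)  txn=BusRdX  M[L3]=50
step 3: P2: load  L2  ⟶  IIE  (L2)  txn=∅  M[L2]=0
step 4: P1: store L2 := 48  ⟶  IMI  (L2)  txn=BusRdX  M[L2]=0
step 5: P2: load  L2  ⟶  IOS  (L2)  txn=BusRd  M[L2]=0
step 6: P2: store L2 := 89  ⟶  IIM  (L2)  txn=BusUpgr+Flush  M[L2]=48
step 7: P1: load  L2  ⟶  ISO  (L2)  txn=BusRd  M[L2]=48
step 8: P1: store L2 := 12  ⟶  IMI  (L2)  txn=BusUpgr+Flush  M[L2]=89
step 9: P0: store L2 := 76  ⟶  MII  (L2)  txn=BusRdX+Flush  M[L2]=12
step 10: P2: store L2 := 49  ⟶  IIM  (L2)  txn=BusRdX+Flush  M[L2]=76
step 11: P2: load  L2  ⟶  IIM  (L2)  txn=∅  M[L2]=76
step 12: P0: load  L3  ⟶  SOI  (L3)  txn=BusRd  M[L3]=50
step 13: P0: store L3 := 26  ⟶  MII  (L3)  txn=BusUpgr+Flush  M[L3]=70
step 14: P0: store L2 := 71  ⟶  MII  (L2)  txn=BusRdX+Flush  M[L2]=49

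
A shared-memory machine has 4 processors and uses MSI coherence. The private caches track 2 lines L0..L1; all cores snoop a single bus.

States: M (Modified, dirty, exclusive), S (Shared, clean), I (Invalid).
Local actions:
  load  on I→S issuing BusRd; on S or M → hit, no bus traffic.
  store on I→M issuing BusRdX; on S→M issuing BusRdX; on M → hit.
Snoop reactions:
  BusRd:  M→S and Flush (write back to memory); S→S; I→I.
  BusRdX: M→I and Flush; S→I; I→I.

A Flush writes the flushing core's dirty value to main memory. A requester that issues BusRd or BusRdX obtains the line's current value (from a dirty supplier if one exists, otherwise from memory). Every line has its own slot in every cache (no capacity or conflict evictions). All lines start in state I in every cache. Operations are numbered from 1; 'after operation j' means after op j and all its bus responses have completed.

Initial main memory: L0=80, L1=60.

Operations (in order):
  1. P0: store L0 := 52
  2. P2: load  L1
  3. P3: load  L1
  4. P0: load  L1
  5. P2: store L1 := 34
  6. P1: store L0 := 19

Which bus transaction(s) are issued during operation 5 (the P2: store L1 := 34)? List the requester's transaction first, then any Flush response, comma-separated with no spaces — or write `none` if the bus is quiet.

bus = BusRdX

  op1 P0: store L0 := 52 → M/I/I/I on L0; bus BusRdX; mem=80
  op2 P2: load  L1 → I/I/S/I on L1; bus BusRd; mem=60
  op3 P3: load  L1 → I/I/S/S on L1; bus BusRd; mem=60
  op4 P0: load  L1 → S/I/S/S on L1; bus BusRd; mem=60
  op5 P2: store L1 := 34 → I/I/M/I on L1; bus BusRdX; mem=60
  op6 P1: store L0 := 19 → I/M/I/I on L0; bus BusRdX Flush; mem=52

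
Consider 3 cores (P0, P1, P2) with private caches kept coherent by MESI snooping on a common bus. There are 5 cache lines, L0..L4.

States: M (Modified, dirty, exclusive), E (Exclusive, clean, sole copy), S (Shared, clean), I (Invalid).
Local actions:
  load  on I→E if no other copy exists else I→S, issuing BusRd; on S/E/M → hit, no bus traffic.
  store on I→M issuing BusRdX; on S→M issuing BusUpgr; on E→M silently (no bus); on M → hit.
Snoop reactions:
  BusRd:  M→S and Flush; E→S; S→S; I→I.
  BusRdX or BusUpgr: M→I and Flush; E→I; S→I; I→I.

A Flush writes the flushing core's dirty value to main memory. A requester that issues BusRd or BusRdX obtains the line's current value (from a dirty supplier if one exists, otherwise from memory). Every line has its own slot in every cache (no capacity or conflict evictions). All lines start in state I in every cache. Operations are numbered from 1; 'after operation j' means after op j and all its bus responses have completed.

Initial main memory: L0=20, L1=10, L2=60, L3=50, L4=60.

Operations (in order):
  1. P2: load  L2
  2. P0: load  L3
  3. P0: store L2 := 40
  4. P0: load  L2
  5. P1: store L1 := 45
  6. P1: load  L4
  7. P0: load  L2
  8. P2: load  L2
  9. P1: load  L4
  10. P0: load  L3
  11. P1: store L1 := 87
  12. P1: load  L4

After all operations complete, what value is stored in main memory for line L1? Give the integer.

[1] P2: load  L2 | P0:I, P1:I, P2:E(60) | bus: BusRd
[2] P0: load  L3 | P0:E(50), P1:I, P2:I | bus: BusRd
[3] P0: store L2 := 40 | P0:M(40), P1:I, P2:I | bus: BusRdX
[4] P0: load  L2 | P0:M(40), P1:I, P2:I | bus: none
[5] P1: store L1 := 45 | P0:I, P1:M(45), P2:I | bus: BusRdX
[6] P1: load  L4 | P0:I, P1:E(60), P2:I | bus: BusRd
[7] P0: load  L2 | P0:M(40), P1:I, P2:I | bus: none
[8] P2: load  L2 | P0:S(40), P1:I, P2:S(40) | bus: BusRd,Flush
[9] P1: load  L4 | P0:I, P1:E(60), P2:I | bus: none
[10] P0: load  L3 | P0:E(50), P1:I, P2:I | bus: none
[11] P1: store L1 := 87 | P0:I, P1:M(87), P2:I | bus: none
[12] P1: load  L4 | P0:I, P1:E(60), P2:I | bus: none

memory[L1] = 10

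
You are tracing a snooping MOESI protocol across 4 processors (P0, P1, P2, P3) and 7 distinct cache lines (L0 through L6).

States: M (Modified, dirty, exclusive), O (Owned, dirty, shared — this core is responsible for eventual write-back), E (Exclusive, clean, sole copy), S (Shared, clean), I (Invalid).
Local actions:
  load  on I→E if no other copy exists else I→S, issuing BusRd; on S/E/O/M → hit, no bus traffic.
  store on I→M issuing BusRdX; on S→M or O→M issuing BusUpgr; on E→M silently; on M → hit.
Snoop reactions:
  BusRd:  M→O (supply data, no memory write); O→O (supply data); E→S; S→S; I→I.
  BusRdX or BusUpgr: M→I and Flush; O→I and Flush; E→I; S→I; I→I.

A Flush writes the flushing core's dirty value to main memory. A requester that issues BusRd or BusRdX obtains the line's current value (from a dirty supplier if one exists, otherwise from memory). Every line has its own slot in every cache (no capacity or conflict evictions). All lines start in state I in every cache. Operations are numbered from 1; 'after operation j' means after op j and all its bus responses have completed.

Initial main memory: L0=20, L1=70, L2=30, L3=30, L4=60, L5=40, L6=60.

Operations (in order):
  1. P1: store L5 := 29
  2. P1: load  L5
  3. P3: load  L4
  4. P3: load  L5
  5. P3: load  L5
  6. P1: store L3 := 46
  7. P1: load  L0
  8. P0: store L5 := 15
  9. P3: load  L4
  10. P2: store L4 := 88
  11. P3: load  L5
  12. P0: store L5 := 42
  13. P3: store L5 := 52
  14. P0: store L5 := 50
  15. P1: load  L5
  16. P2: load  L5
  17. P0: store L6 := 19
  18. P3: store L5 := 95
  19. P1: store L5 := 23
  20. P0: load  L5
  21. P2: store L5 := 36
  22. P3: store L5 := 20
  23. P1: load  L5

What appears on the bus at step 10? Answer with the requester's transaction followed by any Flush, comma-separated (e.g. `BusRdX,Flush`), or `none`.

bus = BusRdX

step 1: P1: store L5 := 29  ⟶  IMII  (L5)  txn=BusRdX  M[L5]=40
step 2: P1: load  L5  ⟶  IMII  (L5)  txn=∅  M[L5]=40
step 3: P3: load  L4  ⟶  IIIE  (L4)  txn=BusRd  M[L4]=60
step 4: P3: load  L5  ⟶  IOIS  (L5)  txn=BusRd  M[L5]=40
step 5: P3: load  L5  ⟶  IOIS  (L5)  txn=∅  M[L5]=40
step 6: P1: store L3 := 46  ⟶  IMII  (L3)  txn=BusRdX  M[L3]=30
step 7: P1: load  L0  ⟶  IEII  (L0)  txn=BusRd  M[L0]=20
step 8: P0: store L5 := 15  ⟶  MIII  (L5)  txn=BusRdX+Flush  M[L5]=29
step 9: P3: load  L4  ⟶  IIIE  (L4)  txn=∅  M[L4]=60
step 10: P2: store L4 := 88  ⟶  IIMI  (L4)  txn=BusRdX  M[L4]=60
step 11: P3: load  L5  ⟶  OIIS  (L5)  txn=BusRd  M[L5]=29
step 12: P0: store L5 := 42  ⟶  MIII  (L5)  txn=BusUpgr  M[L5]=29
step 13: P3: store L5 := 52  ⟶  IIIM  (L5)  txn=BusRdX+Flush  M[L5]=42
step 14: P0: store L5 := 50  ⟶  MIII  (L5)  txn=BusRdX+Flush  M[L5]=52
step 15: P1: load  L5  ⟶  OSII  (L5)  txn=BusRd  M[L5]=52
step 16: P2: load  L5  ⟶  OSSI  (L5)  txn=BusRd  M[L5]=52
step 17: P0: store L6 := 19  ⟶  MIII  (L6)  txn=BusRdX  M[L6]=60
step 18: P3: store L5 := 95  ⟶  IIIM  (L5)  txn=BusRdX+Flush  M[L5]=50
step 19: P1: store L5 := 23  ⟶  IMII  (L5)  txn=BusRdX+Flush  M[L5]=95
step 20: P0: load  L5  ⟶  SOII  (L5)  txn=BusRd  M[L5]=95
step 21: P2: store L5 := 36  ⟶  IIMI  (L5)  txn=BusRdX+Flush  M[L5]=23
step 22: P3: store L5 := 20  ⟶  IIIM  (L5)  txn=BusRdX+Flush  M[L5]=36
step 23: P1: load  L5  ⟶  ISIO  (L5)  txn=BusRd  M[L5]=36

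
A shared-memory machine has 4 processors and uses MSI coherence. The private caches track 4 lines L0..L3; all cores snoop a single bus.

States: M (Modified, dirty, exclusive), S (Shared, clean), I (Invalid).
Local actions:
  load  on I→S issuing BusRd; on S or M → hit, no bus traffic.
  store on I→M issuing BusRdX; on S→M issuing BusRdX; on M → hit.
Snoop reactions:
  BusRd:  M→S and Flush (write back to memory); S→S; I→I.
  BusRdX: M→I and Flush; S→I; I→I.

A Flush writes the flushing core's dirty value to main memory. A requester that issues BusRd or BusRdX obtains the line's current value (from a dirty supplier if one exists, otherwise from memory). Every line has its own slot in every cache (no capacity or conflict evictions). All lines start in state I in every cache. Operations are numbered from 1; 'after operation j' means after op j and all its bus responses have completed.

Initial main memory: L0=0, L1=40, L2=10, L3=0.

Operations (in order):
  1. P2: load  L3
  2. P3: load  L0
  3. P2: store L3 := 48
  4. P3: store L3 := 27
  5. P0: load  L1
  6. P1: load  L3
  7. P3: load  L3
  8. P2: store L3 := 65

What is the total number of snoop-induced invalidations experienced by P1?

invalidations = 1

  op1 P2: load  L3 → I/I/S/I on L3; bus BusRd; mem=0
  op2 P3: load  L0 → I/I/I/S on L0; bus BusRd; mem=0
  op3 P2: store L3 := 48 → I/I/M/I on L3; bus BusRdX; mem=0
  op4 P3: store L3 := 27 → I/I/I/M on L3; bus BusRdX Flush; mem=48
  op5 P0: load  L1 → S/I/I/I on L1; bus BusRd; mem=40
  op6 P1: load  L3 → I/S/I/S on L3; bus BusRd Flush; mem=27
  op7 P3: load  L3 → I/S/I/S on L3; bus (none); mem=27
  op8 P2: store L3 := 65 → I/I/M/I on L3; bus BusRdX; mem=27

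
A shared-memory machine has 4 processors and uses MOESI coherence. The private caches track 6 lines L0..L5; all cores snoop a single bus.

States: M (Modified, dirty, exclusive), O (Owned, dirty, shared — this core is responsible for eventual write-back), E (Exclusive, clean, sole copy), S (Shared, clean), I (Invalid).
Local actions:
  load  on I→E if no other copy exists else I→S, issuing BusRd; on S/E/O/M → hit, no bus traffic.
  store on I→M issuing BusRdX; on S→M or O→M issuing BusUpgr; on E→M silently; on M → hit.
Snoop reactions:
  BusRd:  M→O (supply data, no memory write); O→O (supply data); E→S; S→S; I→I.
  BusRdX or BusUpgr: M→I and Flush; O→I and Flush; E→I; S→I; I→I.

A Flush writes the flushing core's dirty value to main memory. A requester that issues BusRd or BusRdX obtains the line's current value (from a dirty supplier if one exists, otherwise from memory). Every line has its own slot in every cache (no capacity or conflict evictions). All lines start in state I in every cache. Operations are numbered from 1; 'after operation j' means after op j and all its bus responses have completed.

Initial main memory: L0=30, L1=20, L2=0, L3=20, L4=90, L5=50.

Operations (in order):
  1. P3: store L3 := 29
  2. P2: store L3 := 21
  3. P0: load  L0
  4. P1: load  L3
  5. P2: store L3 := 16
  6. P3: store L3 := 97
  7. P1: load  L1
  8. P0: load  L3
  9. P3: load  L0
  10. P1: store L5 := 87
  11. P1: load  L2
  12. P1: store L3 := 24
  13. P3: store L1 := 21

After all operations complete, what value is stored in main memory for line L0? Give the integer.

1. P3: store L3 := 29  bus=[BusRdX]  L3: P0=I P1=I P2=I P3=M  mem[L3]=20
2. P2: store L3 := 21  bus=[BusRdX,Flush]  L3: P0=I P1=I P2=M P3=I  mem[L3]=29
3. P0: load  L0  bus=[BusRd]  L0: P0=E P1=I P2=I P3=I  mem[L0]=30
4. P1: load  L3  bus=[BusRd]  L3: P0=I P1=S P2=O P3=I  mem[L3]=29
5. P2: store L3 := 16  bus=[BusUpgr]  L3: P0=I P1=I P2=M P3=I  mem[L3]=29
6. P3: store L3 := 97  bus=[BusRdX,Flush]  L3: P0=I P1=I P2=I P3=M  mem[L3]=16
7. P1: load  L1  bus=[BusRd]  L1: P0=I P1=E P2=I P3=I  mem[L1]=20
8. P0: load  L3  bus=[BusRd]  L3: P0=S P1=I P2=I P3=O  mem[L3]=16
9. P3: load  L0  bus=[BusRd]  L0: P0=S P1=I P2=I P3=S  mem[L0]=30
10. P1: store L5 := 87  bus=[BusRdX]  L5: P0=I P1=M P2=I P3=I  mem[L5]=50
11. P1: load  L2  bus=[BusRd]  L2: P0=I P1=E P2=I P3=I  mem[L2]=0
12. P1: store L3 := 24  bus=[BusRdX,Flush]  L3: P0=I P1=M P2=I P3=I  mem[L3]=97
13. P3: store L1 := 21  bus=[BusRdX]  L1: P0=I P1=I P2=I P3=M  mem[L1]=20

memory[L0] = 30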